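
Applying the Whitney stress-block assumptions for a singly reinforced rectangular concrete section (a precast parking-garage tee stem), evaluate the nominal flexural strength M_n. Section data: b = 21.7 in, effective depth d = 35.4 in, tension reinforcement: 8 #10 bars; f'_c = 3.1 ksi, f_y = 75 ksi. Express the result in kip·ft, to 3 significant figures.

A_s = 8 × 1.27 = 10.16 in².
T = A_s f_y = 10.16 × 75 = 762 kips.
a = T/(0.85 f'_c b) = 762/(0.85 × 3.1 × 21.7) = 13.326 in.
M_n = T(d − a/2) = 762 × (35.4 − 6.663) = 21897.6 kip·in = 21897.6/12 = 1824.80 kip·ft.

M_n ≈ 1820 kip·ft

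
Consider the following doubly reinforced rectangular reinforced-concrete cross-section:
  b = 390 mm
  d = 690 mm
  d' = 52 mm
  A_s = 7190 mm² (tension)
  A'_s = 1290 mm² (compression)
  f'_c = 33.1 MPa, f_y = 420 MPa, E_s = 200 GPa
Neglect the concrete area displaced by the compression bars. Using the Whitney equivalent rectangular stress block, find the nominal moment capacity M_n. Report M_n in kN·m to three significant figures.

M_n ≈ 1780 kN·m

Assume both tension and compression steel yield.
Net tension couple steel: A_s − A'_s = 5900 mm².
a = (A_s − A'_s) f_y / (0.85 f'_c b) = 2478000/(0.85 × 33.1 × 390) = 225.83 mm.
c = a/β₁ = 225.83/0.814 = 277.43 mm; ε'_s = 0.003(c − d')/c = 0.0024 ≥ f_y/E_s = 0.0021, so compression steel does yield.
M_n = (A_s − A'_s) f_y (d − a/2) + A'_s f_y (d − d') = [2478000 × (690 − 112.915) + 541800 × (690 − 52)] × 10⁻⁶ = 1430.02 + 345.67 = 1775.69 kN·m.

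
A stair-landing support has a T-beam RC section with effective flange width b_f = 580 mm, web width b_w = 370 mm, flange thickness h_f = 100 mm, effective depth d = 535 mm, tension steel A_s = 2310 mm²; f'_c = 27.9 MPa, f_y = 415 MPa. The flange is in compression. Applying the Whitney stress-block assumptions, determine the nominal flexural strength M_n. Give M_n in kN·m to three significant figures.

M_n ≈ 479 kN·m

Tension: T = A_s f_y = 2310 × 415 = 958650 N.
Try a within the flange: a = T/(0.85 f'_c b_f) = 958650/(0.85 × 27.9 × 580) = 69.70 mm.
Since a = 69.70 ≤ h_f = 100 mm, the stress block lies entirely in the flange; analyse as a rectangular beam of width b_f.
M_n = T(d − a/2) = 958650 × (535 − 34.85) = 479.47 × 10⁶ N·mm.
M_n = 479.47 kN·m.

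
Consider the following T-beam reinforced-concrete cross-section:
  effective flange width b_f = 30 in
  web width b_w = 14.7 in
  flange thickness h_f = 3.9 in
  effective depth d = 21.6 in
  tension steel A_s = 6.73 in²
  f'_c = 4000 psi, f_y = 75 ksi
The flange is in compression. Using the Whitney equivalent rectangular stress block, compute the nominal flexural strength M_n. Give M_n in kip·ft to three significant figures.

Tension: T = A_s f_y = 6.73 × 75 = 504.75 kips.
Try a within the flange: a = T/(0.85 f'_c b_f) = 504.75/(0.85 × 4 × 30) = 4.949 in.
a = 4.949 > h_f = 3.9 in: the block extends into the web. Split into flange-overhang and web parts.
C_f = 0.85 f'_c (b_f − b_w) h_f = 0.85 × 4 × (30 − 14.7) × 3.9 = 202.9 kips.
Remaining web compression depth: a_w = (T − C_f)/(0.85 f'_c b_w) = (504.75 − 202.9)/(0.85 × 4 × 14.7) = 6.039 in.
M_n = C_f(d − h_f/2) + (T − C_f)(d − a_w/2) = 202.9 × (21.6 − 1.95) + 301.85 × (21.6 − 3.0195) = 3987.0 + 5608.5 = 9595.5 kip·in.
M_n = 9595.5/12 = 799.63 kip·ft.

M_n ≈ 800 kip·ft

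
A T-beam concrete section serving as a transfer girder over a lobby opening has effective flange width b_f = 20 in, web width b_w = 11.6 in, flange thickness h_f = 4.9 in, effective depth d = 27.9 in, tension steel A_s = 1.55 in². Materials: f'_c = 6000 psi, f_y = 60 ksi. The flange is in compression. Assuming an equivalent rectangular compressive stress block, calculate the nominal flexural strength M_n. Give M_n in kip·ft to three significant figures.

M_n ≈ 213 kip·ft

Tension: T = A_s f_y = 1.55 × 60 = 93 kips.
Try a within the flange: a = T/(0.85 f'_c b_f) = 93/(0.85 × 6 × 20) = 0.912 in.
Since a = 0.912 ≤ h_f = 4.9 in, the stress block lies entirely in the flange; analyse as a rectangular beam of width b_f.
M_n = T(d − a/2) = 93 × (27.9 − 0.456) = 2552.3 kip·in.
M_n = 2552.3/12 = 212.69 kip·ft.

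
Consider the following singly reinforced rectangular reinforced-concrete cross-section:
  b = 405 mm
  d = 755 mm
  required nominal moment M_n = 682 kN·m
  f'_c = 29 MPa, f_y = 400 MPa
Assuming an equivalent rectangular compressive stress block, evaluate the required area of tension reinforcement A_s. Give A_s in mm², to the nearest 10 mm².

With M_n = 0.85 f'_c a b (d − a/2), solve the quadratic for a:
a = d − √(d² − 2M_n/(0.85 f'_c b)) = 755 − √(755² − 2 × 682×10⁶/(0.85 × 29 × 405)) = 96.67 mm.
A_s = 0.85 f'_c a b / f_y = 0.85 × 29 × 96.67 × 405 / 400 = 2412.7 mm².

A_s ≈ 2410 mm²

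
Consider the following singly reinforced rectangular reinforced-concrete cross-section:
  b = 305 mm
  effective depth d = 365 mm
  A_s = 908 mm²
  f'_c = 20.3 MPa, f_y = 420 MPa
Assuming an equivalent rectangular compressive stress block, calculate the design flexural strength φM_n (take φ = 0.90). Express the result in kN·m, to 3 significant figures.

φM_n ≈ 113 kN·m

T = A_s f_y = 908 × 420 = 381360 N = 381.36 kN.
From C = T: a = T/(0.85 f'_c b) = 381360/(0.85 × 20.3 × 305) = 72.46 mm.
M_n = T(d − a/2) = 381.36 kN × (365 − 36.23) mm = 125.38 kN·m.
φM_n = 0.90 × 125.38 = 112.84 kN·m.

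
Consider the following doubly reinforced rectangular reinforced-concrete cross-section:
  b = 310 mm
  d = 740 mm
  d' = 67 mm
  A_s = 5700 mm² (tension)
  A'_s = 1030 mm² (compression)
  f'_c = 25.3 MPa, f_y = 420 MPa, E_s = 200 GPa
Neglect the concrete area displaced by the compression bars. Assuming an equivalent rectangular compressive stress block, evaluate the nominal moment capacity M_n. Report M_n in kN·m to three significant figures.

Assume both tension and compression steel yield.
Net tension couple steel: A_s − A'_s = 4670 mm².
a = (A_s − A'_s) f_y / (0.85 f'_c b) = 1961400/(0.85 × 25.3 × 310) = 294.22 mm.
c = a/β₁ = 294.22/0.85 = 346.14 mm; ε'_s = 0.003(c − d')/c = 0.0024 ≥ f_y/E_s = 0.0021, so compression steel does yield.
M_n = (A_s − A'_s) f_y (d − a/2) + A'_s f_y (d − d') = [1961400 × (740 − 147.11) + 432600 × (740 − 67)] × 10⁻⁶ = 1162.89 + 291.14 = 1454.03 kN·m.

M_n ≈ 1450 kN·m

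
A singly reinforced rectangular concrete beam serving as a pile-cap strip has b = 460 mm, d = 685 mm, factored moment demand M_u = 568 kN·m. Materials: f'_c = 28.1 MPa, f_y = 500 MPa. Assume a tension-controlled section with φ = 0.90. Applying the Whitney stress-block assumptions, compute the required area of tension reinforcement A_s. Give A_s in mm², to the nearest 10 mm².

M_n = M_u/φ = 568/0.90 = 631.111 kN·m.
With M_n = 0.85 f'_c a b (d − a/2), solve the quadratic for a:
a = d − √(d² − 2M_n/(0.85 f'_c b)) = 685 − √(685² − 2 × 631.111×10⁶/(0.85 × 28.1 × 460)) = 89.73 mm.
A_s = 0.85 f'_c a b / f_y = 0.85 × 28.1 × 89.73 × 460 / 500 = 1971.7 mm².

A_s ≈ 1970 mm²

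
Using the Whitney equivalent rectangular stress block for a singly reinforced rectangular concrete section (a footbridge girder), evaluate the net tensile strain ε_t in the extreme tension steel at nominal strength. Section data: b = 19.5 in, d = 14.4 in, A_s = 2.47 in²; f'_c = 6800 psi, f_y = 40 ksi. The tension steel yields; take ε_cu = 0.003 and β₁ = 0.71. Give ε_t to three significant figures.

ε_t ≈ 0.0320

a = A_s f_y/(0.85 f'_c b) = 0.877 in.
β₁ = 0.71, so c = a/β₁ = 0.877/0.71 = 1.235 in.
From the linear strain diagram with ε_cu = 0.003: ε_t = 0.003 (d − c)/c = 0.003 × (14.4 − 1.235)/1.235 = 0.0320.
Since ε_t ≥ 0.005, the section is tension-controlled.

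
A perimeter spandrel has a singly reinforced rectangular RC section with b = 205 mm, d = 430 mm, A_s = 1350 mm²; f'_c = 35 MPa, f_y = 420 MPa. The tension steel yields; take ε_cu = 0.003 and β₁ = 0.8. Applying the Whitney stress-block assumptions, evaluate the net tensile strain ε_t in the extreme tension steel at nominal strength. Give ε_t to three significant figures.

ε_t ≈ 0.00810

a = A_s f_y/(0.85 f'_c b) = 92.97 mm.
β₁ = 0.8, so c = a/β₁ = 92.97/0.8 = 116.21 mm.
From the linear strain diagram with ε_cu = 0.003: ε_t = 0.003 (d − c)/c = 0.003 × (430 − 116.21)/116.21 = 0.00810.
Since ε_t ≥ 0.005, the section is tension-controlled.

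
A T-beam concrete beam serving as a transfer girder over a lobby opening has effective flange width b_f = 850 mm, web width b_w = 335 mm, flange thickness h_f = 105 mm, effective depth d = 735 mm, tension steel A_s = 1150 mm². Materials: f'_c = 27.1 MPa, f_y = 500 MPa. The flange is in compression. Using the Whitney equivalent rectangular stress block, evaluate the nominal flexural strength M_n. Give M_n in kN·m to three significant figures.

M_n ≈ 414 kN·m

Tension: T = A_s f_y = 1150 × 500 = 575000 N.
Try a within the flange: a = T/(0.85 f'_c b_f) = 575000/(0.85 × 27.1 × 850) = 29.37 mm.
Since a = 29.37 ≤ h_f = 105 mm, the stress block lies entirely in the flange; analyse as a rectangular beam of width b_f.
M_n = T(d − a/2) = 575000 × (735 − 14.685) = 414.18 × 10⁶ N·mm.
M_n = 414.18 kN·m.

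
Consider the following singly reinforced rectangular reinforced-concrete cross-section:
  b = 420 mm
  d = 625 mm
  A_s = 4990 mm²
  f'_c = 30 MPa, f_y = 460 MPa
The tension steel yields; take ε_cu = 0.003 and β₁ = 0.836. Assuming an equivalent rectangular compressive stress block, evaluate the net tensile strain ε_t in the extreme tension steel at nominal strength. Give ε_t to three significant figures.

ε_t ≈ 0.00431

a = A_s f_y/(0.85 f'_c b) = 214.32 mm.
β₁ = 0.836, so c = a/β₁ = 214.32/0.836 = 256.36 mm.
From the linear strain diagram with ε_cu = 0.003: ε_t = 0.003 (d − c)/c = 0.003 × (625 − 256.36)/256.36 = 0.00431.
ε_t is between 0.004 and 0.005 — transition zone.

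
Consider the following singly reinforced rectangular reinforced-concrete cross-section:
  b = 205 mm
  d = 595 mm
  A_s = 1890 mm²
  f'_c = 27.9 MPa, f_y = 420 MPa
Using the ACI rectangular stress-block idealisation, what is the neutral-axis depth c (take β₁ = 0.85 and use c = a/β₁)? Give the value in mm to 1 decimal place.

T = A_s f_y = 1890 × 420 = 793800 N = 793.8 kN.
Setting C = 0.85 f'_c a b equal to T: a = 793800/(0.85 × 27.9 × 205) = 163.280 mm.
With β₁ = 0.85, c = a/β₁ = 163.280/0.85 = 192.1 mm.

c ≈ 192.1 mm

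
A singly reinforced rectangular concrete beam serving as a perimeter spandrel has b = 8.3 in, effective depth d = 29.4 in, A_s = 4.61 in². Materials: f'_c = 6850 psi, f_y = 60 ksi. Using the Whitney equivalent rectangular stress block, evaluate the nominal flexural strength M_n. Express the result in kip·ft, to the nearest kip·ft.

M_n ≈ 612 kip·ft

T = A_s f_y = 4.61 × 60 = 276.6 kips.
a = T/(0.85 f'_c b) = 276.6/(0.85 × 6.85 × 8.3) = 5.724 in.
M_n = T(d − a/2) = 276.6 × (29.4 − 2.862) = 7340.4 kip·in = 7340.4/12 = 611.70 kip·ft.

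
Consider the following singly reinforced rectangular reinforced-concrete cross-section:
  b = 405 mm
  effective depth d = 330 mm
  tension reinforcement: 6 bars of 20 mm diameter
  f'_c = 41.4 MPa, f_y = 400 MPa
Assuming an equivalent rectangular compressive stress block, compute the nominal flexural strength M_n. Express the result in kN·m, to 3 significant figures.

A_s = 6 × 314 = 1884 mm².
T = A_s f_y = 1884 × 400 = 753600 N = 753.6 kN.
From C = T: a = T/(0.85 f'_c b) = 753600/(0.85 × 41.4 × 405) = 52.88 mm.
M_n = T(d − a/2) = 753.6 kN × (330 − 26.44) mm = 228.76 kN·m.

M_n ≈ 229 kN·m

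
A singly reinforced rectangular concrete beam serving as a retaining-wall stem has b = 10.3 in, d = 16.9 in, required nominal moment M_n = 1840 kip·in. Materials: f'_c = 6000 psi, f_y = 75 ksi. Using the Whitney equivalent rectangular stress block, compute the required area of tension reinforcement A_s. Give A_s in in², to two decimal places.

From M_n = 0.85 f'_c a b (d − a/2):
a = d − √(d² − 2M_n/(0.85 f'_c b)) = 16.9 − √(16.9² − 2 × 1840/(0.85 × 6 × 10.3)) = 2.218 in.
A_s = 0.85 f'_c a b / f_y = 0.85 × 6 × 2.218 × 10.3 / 75 = 1.553 in².

A_s ≈ 1.55 in²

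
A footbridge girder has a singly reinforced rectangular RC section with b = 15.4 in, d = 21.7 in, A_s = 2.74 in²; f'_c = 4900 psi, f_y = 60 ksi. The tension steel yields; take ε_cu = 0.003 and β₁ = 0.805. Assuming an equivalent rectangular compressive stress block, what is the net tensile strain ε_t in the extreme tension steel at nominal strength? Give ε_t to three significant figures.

ε_t ≈ 0.0174

a = A_s f_y/(0.85 f'_c b) = 2.563 in.
β₁ = 0.805, so c = a/β₁ = 2.563/0.805 = 3.184 in.
From the linear strain diagram with ε_cu = 0.003: ε_t = 0.003 (d − c)/c = 0.003 × (21.7 − 3.184)/3.184 = 0.0174.
Since ε_t ≥ 0.005, the section is tension-controlled.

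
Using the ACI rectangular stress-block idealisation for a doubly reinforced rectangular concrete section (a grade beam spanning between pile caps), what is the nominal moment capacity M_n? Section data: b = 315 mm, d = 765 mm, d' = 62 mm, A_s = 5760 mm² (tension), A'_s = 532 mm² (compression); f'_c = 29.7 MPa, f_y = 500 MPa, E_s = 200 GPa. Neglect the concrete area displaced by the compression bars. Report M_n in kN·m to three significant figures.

M_n ≈ 1760 kN·m

Assume both tension and compression steel yield.
Net tension couple steel: A_s − A'_s = 5228 mm².
a = (A_s − A'_s) f_y / (0.85 f'_c b) = 2614000/(0.85 × 29.7 × 315) = 328.72 mm.
c = a/β₁ = 328.72/0.838 = 392.27 mm; ε'_s = 0.003(c − d')/c = 0.0025 ≥ f_y/E_s = 0.0025, so compression steel does yield.
M_n = (A_s − A'_s) f_y (d − a/2) + A'_s f_y (d − d') = [2614000 × (765 − 164.36) + 266000 × (765 − 62)] × 10⁻⁶ = 1570.07 + 187.00 = 1757.07 kN·m.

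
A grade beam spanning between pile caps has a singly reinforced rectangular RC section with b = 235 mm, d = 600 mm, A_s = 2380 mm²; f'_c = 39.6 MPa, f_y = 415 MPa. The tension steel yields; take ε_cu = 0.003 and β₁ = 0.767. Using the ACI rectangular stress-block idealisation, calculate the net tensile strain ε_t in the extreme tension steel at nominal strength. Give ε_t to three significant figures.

a = A_s f_y/(0.85 f'_c b) = 124.87 mm.
β₁ = 0.767, so c = a/β₁ = 124.87/0.767 = 162.80 mm.
From the linear strain diagram with ε_cu = 0.003: ε_t = 0.003 (d − c)/c = 0.003 × (600 − 162.80)/162.80 = 0.00806.
Since ε_t ≥ 0.005, the section is tension-controlled.

ε_t ≈ 0.00806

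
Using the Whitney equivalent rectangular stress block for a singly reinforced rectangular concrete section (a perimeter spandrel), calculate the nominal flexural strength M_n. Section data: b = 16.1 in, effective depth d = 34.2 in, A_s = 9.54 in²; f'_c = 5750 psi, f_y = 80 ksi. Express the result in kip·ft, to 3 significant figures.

M_n ≈ 1870 kip·ft

T = A_s f_y = 9.54 × 80 = 763.2 kips.
a = T/(0.85 f'_c b) = 763.2/(0.85 × 5.75 × 16.1) = 9.699 in.
M_n = T(d − a/2) = 763.2 × (34.2 − 4.8495) = 22400.3 kip·in = 22400.3/12 = 1866.69 kip·ft.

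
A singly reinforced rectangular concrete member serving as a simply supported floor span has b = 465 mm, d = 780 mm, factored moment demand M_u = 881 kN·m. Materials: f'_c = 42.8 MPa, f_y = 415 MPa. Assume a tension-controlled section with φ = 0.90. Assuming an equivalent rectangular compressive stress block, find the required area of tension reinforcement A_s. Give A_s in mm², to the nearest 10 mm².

M_n = M_u/φ = 881/0.90 = 978.889 kN·m.
With M_n = 0.85 f'_c a b (d − a/2), solve the quadratic for a:
a = d − √(d² − 2M_n/(0.85 f'_c b)) = 780 − √(780² − 2 × 978.889×10⁶/(0.85 × 42.8 × 465)) = 78.10 mm.
A_s = 0.85 f'_c a b / f_y = 0.85 × 42.8 × 78.10 × 465 / 415 = 3183.6 mm².

A_s ≈ 3180 mm²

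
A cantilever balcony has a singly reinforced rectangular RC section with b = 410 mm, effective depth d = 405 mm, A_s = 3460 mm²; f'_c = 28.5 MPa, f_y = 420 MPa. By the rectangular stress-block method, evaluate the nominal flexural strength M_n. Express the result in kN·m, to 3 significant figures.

M_n ≈ 482 kN·m

T = A_s f_y = 3460 × 420 = 1453200 N = 1453.2 kN.
From C = T: a = T/(0.85 f'_c b) = 1453200/(0.85 × 28.5 × 410) = 146.31 mm.
M_n = T(d − a/2) = 1453.2 kN × (405 − 73.155) mm = 482.24 kN·m.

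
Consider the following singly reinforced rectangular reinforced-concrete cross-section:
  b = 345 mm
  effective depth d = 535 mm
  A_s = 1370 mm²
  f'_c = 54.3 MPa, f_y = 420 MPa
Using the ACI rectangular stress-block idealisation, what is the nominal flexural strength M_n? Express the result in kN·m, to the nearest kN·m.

T = A_s f_y = 1370 × 420 = 575400 N = 575.4 kN.
From C = T: a = T/(0.85 f'_c b) = 575400/(0.85 × 54.3 × 345) = 36.14 mm.
M_n = T(d − a/2) = 575.4 kN × (535 − 18.07) mm = 297.44 kN·m.

M_n ≈ 297 kN·m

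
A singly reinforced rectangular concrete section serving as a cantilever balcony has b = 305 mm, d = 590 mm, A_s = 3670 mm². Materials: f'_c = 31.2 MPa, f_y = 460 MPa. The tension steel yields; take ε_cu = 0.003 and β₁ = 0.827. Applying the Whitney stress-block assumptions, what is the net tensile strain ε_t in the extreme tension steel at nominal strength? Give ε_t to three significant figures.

a = A_s f_y/(0.85 f'_c b) = 208.71 mm.
β₁ = 0.827, so c = a/β₁ = 208.71/0.827 = 252.37 mm.
From the linear strain diagram with ε_cu = 0.003: ε_t = 0.003 (d − c)/c = 0.003 × (590 − 252.37)/252.37 = 0.00401.
ε_t is between 0.004 and 0.005 — transition zone.

ε_t ≈ 0.00401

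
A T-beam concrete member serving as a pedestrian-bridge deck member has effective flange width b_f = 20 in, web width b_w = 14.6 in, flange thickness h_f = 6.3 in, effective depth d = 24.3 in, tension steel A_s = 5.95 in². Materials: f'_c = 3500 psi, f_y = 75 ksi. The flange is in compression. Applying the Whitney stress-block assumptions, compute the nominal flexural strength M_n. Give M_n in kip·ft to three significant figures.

M_n ≈ 763 kip·ft

Tension: T = A_s f_y = 5.95 × 75 = 446.25 kips.
Try a within the flange: a = T/(0.85 f'_c b_f) = 446.25/(0.85 × 3.5 × 20) = 7.500 in.
a = 7.500 > h_f = 6.3 in: the block extends into the web. Split into flange-overhang and web parts.
C_f = 0.85 f'_c (b_f − b_w) h_f = 0.85 × 3.5 × (20 − 14.6) × 6.3 = 101.2 kips.
Remaining web compression depth: a_w = (T − C_f)/(0.85 f'_c b_w) = (446.25 − 101.2)/(0.85 × 3.5 × 14.6) = 7.944 in.
M_n = C_f(d − h_f/2) + (T − C_f)(d − a_w/2) = 101.2 × (24.3 − 3.15) + 345.05 × (24.3 − 3.972) = 2140.4 + 7014.2 = 9154.6 kip·in.
M_n = 9154.6/12 = 762.88 kip·ft.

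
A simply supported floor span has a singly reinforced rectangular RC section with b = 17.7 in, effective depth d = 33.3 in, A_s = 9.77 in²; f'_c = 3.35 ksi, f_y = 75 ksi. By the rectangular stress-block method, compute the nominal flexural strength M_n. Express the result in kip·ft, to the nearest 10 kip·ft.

M_n ≈ 1590 kip·ft

T = A_s f_y = 9.77 × 75 = 732.75 kips.
a = T/(0.85 f'_c b) = 732.75/(0.85 × 3.35 × 17.7) = 14.538 in.
M_n = T(d − a/2) = 732.75 × (33.3 − 7.269) = 19074.2 kip·in = 19074.2/12 = 1589.52 kip·ft.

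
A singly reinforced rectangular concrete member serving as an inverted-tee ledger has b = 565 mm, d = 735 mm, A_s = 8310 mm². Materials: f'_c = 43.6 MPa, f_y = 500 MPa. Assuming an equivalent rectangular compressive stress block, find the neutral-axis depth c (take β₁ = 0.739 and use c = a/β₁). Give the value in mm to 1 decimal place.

T = A_s f_y = 8310 × 500 = 4155000 N = 4155 kN.
Setting C = 0.85 f'_c a b equal to T: a = 4155000/(0.85 × 43.6 × 565) = 198.434 mm.
With β₁ = 0.739, c = a/β₁ = 198.434/0.739 = 268.5 mm.

c ≈ 268.5 mm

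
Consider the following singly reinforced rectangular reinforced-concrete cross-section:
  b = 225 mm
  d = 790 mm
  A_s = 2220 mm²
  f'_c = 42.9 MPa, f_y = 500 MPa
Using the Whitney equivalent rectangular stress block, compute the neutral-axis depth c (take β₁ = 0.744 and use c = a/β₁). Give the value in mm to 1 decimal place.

T = A_s f_y = 2220 × 500 = 1110000 N = 1110 kN.
Setting C = 0.85 f'_c a b equal to T: a = 1110000/(0.85 × 42.9 × 225) = 135.290 mm.
With β₁ = 0.744, c = a/β₁ = 135.290/0.744 = 181.8 mm.

c ≈ 181.8 mm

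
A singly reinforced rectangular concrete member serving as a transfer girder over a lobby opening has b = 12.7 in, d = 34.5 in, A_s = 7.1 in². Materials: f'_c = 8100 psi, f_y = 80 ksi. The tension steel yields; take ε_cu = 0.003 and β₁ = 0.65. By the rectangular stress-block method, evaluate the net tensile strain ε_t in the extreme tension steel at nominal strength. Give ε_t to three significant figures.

ε_t ≈ 0.00736

a = A_s f_y/(0.85 f'_c b) = 6.496 in.
β₁ = 0.65, so c = a/β₁ = 6.496/0.65 = 9.994 in.
From the linear strain diagram with ε_cu = 0.003: ε_t = 0.003 (d − c)/c = 0.003 × (34.5 − 9.994)/9.994 = 0.00736.
Since ε_t ≥ 0.005, the section is tension-controlled.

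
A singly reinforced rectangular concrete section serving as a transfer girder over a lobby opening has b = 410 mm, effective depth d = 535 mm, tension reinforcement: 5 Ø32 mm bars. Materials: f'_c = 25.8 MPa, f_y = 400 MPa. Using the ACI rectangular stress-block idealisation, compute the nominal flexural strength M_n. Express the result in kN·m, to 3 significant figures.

A_s = 5 × 804 = 4020 mm².
T = A_s f_y = 4020 × 400 = 1608000 N = 1608 kN.
From C = T: a = T/(0.85 f'_c b) = 1608000/(0.85 × 25.8 × 410) = 178.84 mm.
M_n = T(d − a/2) = 1608 kN × (535 − 89.42) mm = 716.49 kN·m.

M_n ≈ 716 kN·m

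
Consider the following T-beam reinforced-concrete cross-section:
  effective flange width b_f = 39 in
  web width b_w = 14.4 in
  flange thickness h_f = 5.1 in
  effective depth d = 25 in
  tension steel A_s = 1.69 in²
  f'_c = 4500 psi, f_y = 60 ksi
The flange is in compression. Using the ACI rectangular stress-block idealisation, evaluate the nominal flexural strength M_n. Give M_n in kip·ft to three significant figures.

M_n ≈ 208 kip·ft

Tension: T = A_s f_y = 1.69 × 60 = 101.4 kips.
Try a within the flange: a = T/(0.85 f'_c b_f) = 101.4/(0.85 × 4.5 × 39) = 0.680 in.
Since a = 0.680 ≤ h_f = 5.1 in, the stress block lies entirely in the flange; analyse as a rectangular beam of width b_f.
M_n = T(d − a/2) = 101.4 × (25 − 0.34) = 2500.5 kip·in.
M_n = 2500.5/12 = 208.38 kip·ft.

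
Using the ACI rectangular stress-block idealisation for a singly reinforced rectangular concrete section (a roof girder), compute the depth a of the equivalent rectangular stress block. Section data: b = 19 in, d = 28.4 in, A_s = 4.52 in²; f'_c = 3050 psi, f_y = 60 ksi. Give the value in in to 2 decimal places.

T = A_s f_y = 4.52 × 60 = 271.2 kips.
a = T/(0.85 f'_c b) = 271.2/(0.85 × 3.05 × 19) = 5.51 in.

a ≈ 5.51 in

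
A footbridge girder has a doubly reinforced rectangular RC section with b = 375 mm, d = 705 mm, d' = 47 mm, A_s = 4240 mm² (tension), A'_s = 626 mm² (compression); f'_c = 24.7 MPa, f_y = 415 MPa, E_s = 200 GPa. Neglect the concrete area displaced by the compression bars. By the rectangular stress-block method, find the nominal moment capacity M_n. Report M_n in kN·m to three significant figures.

Assume both tension and compression steel yield.
Net tension couple steel: A_s − A'_s = 3614 mm².
a = (A_s − A'_s) f_y / (0.85 f'_c b) = 1499810/(0.85 × 24.7 × 375) = 190.50 mm.
c = a/β₁ = 190.50/0.85 = 224.12 mm; ε'_s = 0.003(c − d')/c = 0.0024 ≥ f_y/E_s = 0.0021, so compression steel does yield.
M_n = (A_s − A'_s) f_y (d − a/2) + A'_s f_y (d − d') = [1499810 × (705 − 95.25) + 259790 × (705 − 47)] × 10⁻⁶ = 914.51 + 170.94 = 1085.45 kN·m.

M_n ≈ 1090 kN·m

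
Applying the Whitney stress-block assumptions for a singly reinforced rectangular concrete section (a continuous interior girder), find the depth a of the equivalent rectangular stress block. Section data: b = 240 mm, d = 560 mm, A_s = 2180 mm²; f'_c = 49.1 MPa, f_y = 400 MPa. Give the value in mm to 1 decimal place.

a ≈ 87.1 mm

T = A_s f_y = 2180 × 400 = 872000 N = 872 kN.
Setting C = 0.85 f'_c a b equal to T: a = 872000/(0.85 × 49.1 × 240) = 87.1 mm.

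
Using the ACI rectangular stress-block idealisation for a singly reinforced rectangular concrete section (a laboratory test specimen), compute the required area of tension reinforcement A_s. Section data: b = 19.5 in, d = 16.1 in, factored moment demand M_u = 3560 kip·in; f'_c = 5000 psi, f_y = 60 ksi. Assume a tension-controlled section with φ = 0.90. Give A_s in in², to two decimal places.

A_s ≈ 4.56 in²

M_n = M_u/φ = 3560/0.90 = 3955.56 kip·in.
From M_n = 0.85 f'_c a b (d − a/2):
a = d − √(d² − 2M_n/(0.85 f'_c b)) = 16.1 − √(16.1² − 2 × 3955.56/(0.85 × 5 × 19.5)) = 3.303 in.
A_s = 0.85 f'_c a b / f_y = 0.85 × 5 × 3.303 × 19.5 / 60 = 4.562 in².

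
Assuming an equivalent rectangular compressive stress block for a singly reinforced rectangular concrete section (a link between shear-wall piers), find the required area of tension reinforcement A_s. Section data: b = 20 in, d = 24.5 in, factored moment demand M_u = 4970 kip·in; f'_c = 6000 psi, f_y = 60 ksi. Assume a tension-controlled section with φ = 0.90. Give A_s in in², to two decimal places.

M_n = M_u/φ = 4970/0.90 = 5522.22 kip·in.
From M_n = 0.85 f'_c a b (d − a/2):
a = d − √(d² − 2M_n/(0.85 f'_c b)) = 24.5 − √(24.5² − 2 × 5522.22/(0.85 × 6 × 20)) = 2.320 in.
A_s = 0.85 f'_c a b / f_y = 0.85 × 6 × 2.320 × 20 / 60 = 3.944 in².

A_s ≈ 3.94 in²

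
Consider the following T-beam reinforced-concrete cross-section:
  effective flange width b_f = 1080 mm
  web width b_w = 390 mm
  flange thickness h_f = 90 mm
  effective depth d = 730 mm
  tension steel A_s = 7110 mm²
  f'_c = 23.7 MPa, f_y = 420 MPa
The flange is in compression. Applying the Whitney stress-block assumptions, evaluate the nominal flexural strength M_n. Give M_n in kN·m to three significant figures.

Tension: T = A_s f_y = 7110 × 420 = 2986200 N.
Try a within the flange: a = T/(0.85 f'_c b_f) = 2986200/(0.85 × 23.7 × 1080) = 137.25 mm.
a = 137.25 > h_f = 90 mm: the block extends into the web. Split into flange-overhang and web parts.
C_f = 0.85 f'_c (b_f − b_w) h_f = 0.85 × 23.7 × (1080 − 390) × 90 = 1251005 N.
Remaining web compression depth: a_w = (T − C_f)/(0.85 f'_c b_w) = (2986200 − 1251005)/(0.85 × 23.7 × 390) = 220.86 mm.
M_n = C_f(d − h_f/2) + (T − C_f)(d − a_w/2) = 1251005 × (730 − 45) + 1735195 × (730 − 110.43) = 856.94 + 1075.07 = 1932.01 × 10⁶ N·mm.
M_n = 1932.01 kN·m.

M_n ≈ 1930 kN·m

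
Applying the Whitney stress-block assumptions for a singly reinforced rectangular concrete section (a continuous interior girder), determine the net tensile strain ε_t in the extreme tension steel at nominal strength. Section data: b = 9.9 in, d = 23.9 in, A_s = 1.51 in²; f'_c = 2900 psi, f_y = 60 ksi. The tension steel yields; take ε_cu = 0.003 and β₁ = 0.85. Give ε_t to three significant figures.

a = A_s f_y/(0.85 f'_c b) = 3.713 in.
β₁ = 0.85, so c = a/β₁ = 3.713/0.85 = 4.368 in.
From the linear strain diagram with ε_cu = 0.003: ε_t = 0.003 (d − c)/c = 0.003 × (23.9 − 4.368)/4.368 = 0.0134.
Since ε_t ≥ 0.005, the section is tension-controlled.

ε_t ≈ 0.0134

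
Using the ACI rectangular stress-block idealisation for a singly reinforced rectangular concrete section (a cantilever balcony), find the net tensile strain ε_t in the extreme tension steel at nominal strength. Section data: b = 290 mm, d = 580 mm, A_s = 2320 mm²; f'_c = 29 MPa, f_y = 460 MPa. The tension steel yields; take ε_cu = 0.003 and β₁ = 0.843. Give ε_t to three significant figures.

a = A_s f_y/(0.85 f'_c b) = 149.29 mm.
β₁ = 0.843, so c = a/β₁ = 149.29/0.843 = 177.09 mm.
From the linear strain diagram with ε_cu = 0.003: ε_t = 0.003 (d − c)/c = 0.003 × (580 − 177.09)/177.09 = 0.00683.
Since ε_t ≥ 0.005, the section is tension-controlled.

ε_t ≈ 0.00683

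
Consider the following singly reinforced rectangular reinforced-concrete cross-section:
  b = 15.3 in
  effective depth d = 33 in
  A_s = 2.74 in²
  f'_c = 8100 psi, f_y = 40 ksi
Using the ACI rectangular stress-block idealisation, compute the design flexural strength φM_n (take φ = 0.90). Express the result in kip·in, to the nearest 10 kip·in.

T = A_s f_y = 2.74 × 40 = 109.6 kips.
a = T/(0.85 f'_c b) = 109.6/(0.85 × 8.1 × 15.3) = 1.040 in.
M_n = T(d − a/2) = 109.6 × (33 − 0.52) = 3559.8 kip·in.
φM_n = 0.90 × 3559.8 = 3203.8 kip·in.

φM_n ≈ 3200 kip·in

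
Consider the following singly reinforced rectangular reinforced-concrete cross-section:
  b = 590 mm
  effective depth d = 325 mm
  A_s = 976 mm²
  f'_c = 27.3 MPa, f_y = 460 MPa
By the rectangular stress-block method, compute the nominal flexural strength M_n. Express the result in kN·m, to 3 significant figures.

M_n ≈ 139 kN·m

T = A_s f_y = 976 × 460 = 448960 N = 448.96 kN.
From C = T: a = T/(0.85 f'_c b) = 448960/(0.85 × 27.3 × 590) = 32.79 mm.
M_n = T(d − a/2) = 448.96 kN × (325 − 16.395) mm = 138.55 kN·m.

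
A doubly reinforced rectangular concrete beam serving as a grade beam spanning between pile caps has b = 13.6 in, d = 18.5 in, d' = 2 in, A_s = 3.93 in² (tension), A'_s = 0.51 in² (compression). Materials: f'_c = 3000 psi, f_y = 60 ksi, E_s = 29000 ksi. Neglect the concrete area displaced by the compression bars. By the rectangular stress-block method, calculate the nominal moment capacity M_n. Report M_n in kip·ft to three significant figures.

Assume both steels yield.
a = (A_s − A'_s) f_y/(0.85 f'_c b) = (3.93 − 0.51) × 60/(0.85 × 3 × 13.6) = 5.917 in.
c = a/β₁ = 5.917/0.85 = 6.961 in; ε'_s = 0.003(c − d')/c = 0.0021 ≥ ε_y = 0.0021, so the compression steel yields.
M_n = (A_s − A'_s) f_y (d − a/2) + A'_s f_y (d − d') = 205.2 × (18.5 − 2.9585) + 30.6 × (18.5 − 2) = 3189.1 + 504.9 = 3694.0 kip·in = 3694.0/12 = 307.83 kip·ft.

M_n ≈ 308 kip·ft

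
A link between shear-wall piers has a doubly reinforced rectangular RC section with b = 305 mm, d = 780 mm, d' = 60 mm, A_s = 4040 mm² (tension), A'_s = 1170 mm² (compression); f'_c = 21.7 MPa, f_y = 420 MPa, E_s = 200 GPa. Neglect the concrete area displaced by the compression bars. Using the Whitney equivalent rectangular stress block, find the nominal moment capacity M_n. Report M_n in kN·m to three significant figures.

Assume both tension and compression steel yield.
Net tension couple steel: A_s − A'_s = 2870 mm².
a = (A_s − A'_s) f_y / (0.85 f'_c b) = 1205400/(0.85 × 21.7 × 305) = 214.27 mm.
c = a/β₁ = 214.27/0.85 = 252.08 mm; ε'_s = 0.003(c − d')/c = 0.0023 ≥ f_y/E_s = 0.0021, so compression steel does yield.
M_n = (A_s − A'_s) f_y (d − a/2) + A'_s f_y (d − d') = [1205400 × (780 − 107.135) + 491400 × (780 − 60)] × 10⁻⁶ = 811.07 + 353.81 = 1164.88 kN·m.

M_n ≈ 1160 kN·m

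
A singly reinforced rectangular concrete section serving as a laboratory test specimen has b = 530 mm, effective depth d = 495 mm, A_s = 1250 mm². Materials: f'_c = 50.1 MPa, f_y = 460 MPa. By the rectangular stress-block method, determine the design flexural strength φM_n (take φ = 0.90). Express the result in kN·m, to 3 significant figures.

φM_n ≈ 250 kN·m

T = A_s f_y = 1250 × 460 = 575000 N = 575 kN.
From C = T: a = T/(0.85 f'_c b) = 575000/(0.85 × 50.1 × 530) = 25.48 mm.
M_n = T(d − a/2) = 575 kN × (495 − 12.74) mm = 277.30 kN·m.
φM_n = 0.90 × 277.30 = 249.57 kN·m.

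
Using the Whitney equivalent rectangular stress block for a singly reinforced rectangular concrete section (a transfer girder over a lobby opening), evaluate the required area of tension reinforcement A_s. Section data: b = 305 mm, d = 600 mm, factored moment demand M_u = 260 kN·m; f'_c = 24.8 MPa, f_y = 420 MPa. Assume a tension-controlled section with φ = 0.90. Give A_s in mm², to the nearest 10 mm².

M_n = M_u/φ = 260/0.90 = 288.889 kN·m.
With M_n = 0.85 f'_c a b (d − a/2), solve the quadratic for a:
a = d − √(d² − 2M_n/(0.85 f'_c b)) = 600 − √(600² − 2 × 288.889×10⁶/(0.85 × 24.8 × 305)) = 80.25 mm.
A_s = 0.85 f'_c a b / f_y = 0.85 × 24.8 × 80.25 × 305 / 420 = 1228.5 mm².

A_s ≈ 1230 mm²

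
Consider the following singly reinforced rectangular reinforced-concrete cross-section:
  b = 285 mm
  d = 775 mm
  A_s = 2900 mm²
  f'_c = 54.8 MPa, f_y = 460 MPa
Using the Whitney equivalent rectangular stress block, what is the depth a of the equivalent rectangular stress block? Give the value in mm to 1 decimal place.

a ≈ 100.5 mm

T = A_s f_y = 2900 × 460 = 1334000 N = 1334 kN.
Setting C = 0.85 f'_c a b equal to T: a = 1334000/(0.85 × 54.8 × 285) = 100.5 mm.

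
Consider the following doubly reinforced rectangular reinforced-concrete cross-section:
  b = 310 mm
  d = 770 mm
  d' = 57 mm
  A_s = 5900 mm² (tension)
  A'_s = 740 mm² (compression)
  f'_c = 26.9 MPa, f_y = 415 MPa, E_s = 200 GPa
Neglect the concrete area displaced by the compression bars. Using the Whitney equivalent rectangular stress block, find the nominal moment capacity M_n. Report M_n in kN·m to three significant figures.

M_n ≈ 1540 kN·m

Assume both tension and compression steel yield.
Net tension couple steel: A_s − A'_s = 5160 mm².
a = (A_s − A'_s) f_y / (0.85 f'_c b) = 2141400/(0.85 × 26.9 × 310) = 302.11 mm.
c = a/β₁ = 302.11/0.85 = 355.42 mm; ε'_s = 0.003(c − d')/c = 0.0025 ≥ f_y/E_s = 0.0021, so compression steel does yield.
M_n = (A_s − A'_s) f_y (d − a/2) + A'_s f_y (d − d') = [2141400 × (770 − 151.055) + 307100 × (770 − 57)] × 10⁻⁶ = 1325.41 + 218.96 = 1544.37 kN·m.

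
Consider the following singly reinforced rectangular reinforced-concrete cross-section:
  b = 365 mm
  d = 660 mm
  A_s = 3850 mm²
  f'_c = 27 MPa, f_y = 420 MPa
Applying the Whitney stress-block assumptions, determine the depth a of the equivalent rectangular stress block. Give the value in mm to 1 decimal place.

T = A_s f_y = 3850 × 420 = 1617000 N = 1617 kN.
Setting C = 0.85 f'_c a b equal to T: a = 1617000/(0.85 × 27 × 365) = 193.0 mm.

a ≈ 193.0 mm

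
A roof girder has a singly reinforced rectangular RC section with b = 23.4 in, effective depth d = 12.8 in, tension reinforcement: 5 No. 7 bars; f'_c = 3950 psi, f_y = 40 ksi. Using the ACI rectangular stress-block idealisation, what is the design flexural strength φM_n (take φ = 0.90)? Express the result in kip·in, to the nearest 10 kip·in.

A_s = 5 × 0.6 = 3 in².
T = A_s f_y = 3 × 40 = 120 kips.
a = T/(0.85 f'_c b) = 120/(0.85 × 3.95 × 23.4) = 1.527 in.
M_n = T(d − a/2) = 120 × (12.8 − 0.7635) = 1444.4 kip·in.
φM_n = 0.90 × 1444.4 = 1300.0 kip·in.

φM_n ≈ 1300 kip·in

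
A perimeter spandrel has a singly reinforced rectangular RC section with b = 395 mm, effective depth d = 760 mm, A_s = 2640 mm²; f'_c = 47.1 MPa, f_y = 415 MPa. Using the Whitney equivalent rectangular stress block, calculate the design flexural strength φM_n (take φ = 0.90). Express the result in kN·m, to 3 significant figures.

φM_n ≈ 715 kN·m

T = A_s f_y = 2640 × 415 = 1095600 N = 1095.6 kN.
From C = T: a = T/(0.85 f'_c b) = 1095600/(0.85 × 47.1 × 395) = 69.28 mm.
M_n = T(d − a/2) = 1095.6 kN × (760 − 34.64) mm = 794.70 kN·m.
φM_n = 0.90 × 794.70 = 715.23 kN·m.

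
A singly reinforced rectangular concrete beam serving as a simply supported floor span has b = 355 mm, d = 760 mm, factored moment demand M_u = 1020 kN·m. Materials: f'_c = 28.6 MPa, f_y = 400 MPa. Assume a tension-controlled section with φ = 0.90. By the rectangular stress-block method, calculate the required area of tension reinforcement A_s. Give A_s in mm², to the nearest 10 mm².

A_s ≈ 4290 mm²

M_n = M_u/φ = 1020/0.90 = 1133.33 kN·m.
With M_n = 0.85 f'_c a b (d − a/2), solve the quadratic for a:
a = d − √(d² − 2M_n/(0.85 f'_c b)) = 760 − √(760² − 2 × 1133.33×10⁶/(0.85 × 28.6 × 355)) = 198.79 mm.
A_s = 0.85 f'_c a b / f_y = 0.85 × 28.6 × 198.79 × 355 / 400 = 4288.9 mm².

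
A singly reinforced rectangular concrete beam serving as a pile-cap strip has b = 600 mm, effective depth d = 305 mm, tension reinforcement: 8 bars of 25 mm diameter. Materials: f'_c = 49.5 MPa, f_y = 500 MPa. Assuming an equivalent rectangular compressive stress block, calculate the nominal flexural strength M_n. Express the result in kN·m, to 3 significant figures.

M_n ≈ 523 kN·m

A_s = 8 × 491 = 3928 mm².
T = A_s f_y = 3928 × 500 = 1964000 N = 1964 kN.
From C = T: a = T/(0.85 f'_c b) = 1964000/(0.85 × 49.5 × 600) = 77.80 mm.
M_n = T(d − a/2) = 1964 kN × (305 − 38.9) mm = 522.62 kN·m.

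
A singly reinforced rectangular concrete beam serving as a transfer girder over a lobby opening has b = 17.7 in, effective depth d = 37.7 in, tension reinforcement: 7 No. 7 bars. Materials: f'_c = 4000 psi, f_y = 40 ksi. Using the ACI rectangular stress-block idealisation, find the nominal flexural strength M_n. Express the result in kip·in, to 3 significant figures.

A_s = 7 × 0.6 = 4.2 in².
T = A_s f_y = 4.2 × 40 = 168 kips.
a = T/(0.85 f'_c b) = 168/(0.85 × 4 × 17.7) = 2.792 in.
M_n = T(d − a/2) = 168 × (37.7 − 1.396) = 6099.1 kip·in.

M_n ≈ 6100 kip·in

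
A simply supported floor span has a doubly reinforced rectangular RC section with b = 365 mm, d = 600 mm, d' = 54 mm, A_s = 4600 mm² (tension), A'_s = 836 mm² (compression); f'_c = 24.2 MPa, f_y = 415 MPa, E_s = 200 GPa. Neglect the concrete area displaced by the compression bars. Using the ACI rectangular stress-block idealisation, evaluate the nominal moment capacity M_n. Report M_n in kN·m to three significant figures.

M_n ≈ 964 kN·m

Assume both tension and compression steel yield.
Net tension couple steel: A_s − A'_s = 3764 mm².
a = (A_s − A'_s) f_y / (0.85 f'_c b) = 1562060/(0.85 × 24.2 × 365) = 208.05 mm.
c = a/β₁ = 208.05/0.85 = 244.76 mm; ε'_s = 0.003(c − d')/c = 0.0023 ≥ f_y/E_s = 0.0021, so compression steel does yield.
M_n = (A_s − A'_s) f_y (d − a/2) + A'_s f_y (d − d') = [1562060 × (600 − 104.025) + 346940 × (600 − 54)] × 10⁻⁶ = 774.74 + 189.43 = 964.17 kN·m.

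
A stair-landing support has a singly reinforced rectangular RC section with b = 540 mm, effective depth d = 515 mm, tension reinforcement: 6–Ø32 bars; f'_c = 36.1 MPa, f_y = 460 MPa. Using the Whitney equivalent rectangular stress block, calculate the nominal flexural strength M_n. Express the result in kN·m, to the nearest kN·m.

M_n ≈ 994 kN·m

A_s = 6 × 804 = 4824 mm².
T = A_s f_y = 4824 × 460 = 2219040 N = 2219.04 kN.
From C = T: a = T/(0.85 f'_c b) = 2219040/(0.85 × 36.1 × 540) = 133.92 mm.
M_n = T(d − a/2) = 2219.04 kN × (515 − 66.96) mm = 994.22 kN·m.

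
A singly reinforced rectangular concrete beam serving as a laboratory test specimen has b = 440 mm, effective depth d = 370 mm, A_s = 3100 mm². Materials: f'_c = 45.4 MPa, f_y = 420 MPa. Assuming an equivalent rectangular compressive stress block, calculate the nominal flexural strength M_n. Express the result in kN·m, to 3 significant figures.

T = A_s f_y = 3100 × 420 = 1302000 N = 1302 kN.
From C = T: a = T/(0.85 f'_c b) = 1302000/(0.85 × 45.4 × 440) = 76.68 mm.
M_n = T(d − a/2) = 1302 kN × (370 − 38.34) mm = 431.82 kN·m.

M_n ≈ 432 kN·m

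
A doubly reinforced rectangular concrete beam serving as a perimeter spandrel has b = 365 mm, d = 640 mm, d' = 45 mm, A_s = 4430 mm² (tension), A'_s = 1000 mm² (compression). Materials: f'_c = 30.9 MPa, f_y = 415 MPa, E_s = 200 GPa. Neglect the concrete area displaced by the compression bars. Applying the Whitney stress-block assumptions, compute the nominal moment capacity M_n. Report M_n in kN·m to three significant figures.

Assume both tension and compression steel yield.
Net tension couple steel: A_s − A'_s = 3430 mm².
a = (A_s − A'_s) f_y / (0.85 f'_c b) = 1423450/(0.85 × 30.9 × 365) = 148.48 mm.
c = a/β₁ = 148.48/0.829 = 179.11 mm; ε'_s = 0.003(c − d')/c = 0.0022 ≥ f_y/E_s = 0.0021, so compression steel does yield.
M_n = (A_s − A'_s) f_y (d − a/2) + A'_s f_y (d − d') = [1423450 × (640 − 74.24) + 415000 × (640 − 45)] × 10⁻⁶ = 805.33 + 246.93 = 1052.26 kN·m.

M_n ≈ 1050 kN·m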